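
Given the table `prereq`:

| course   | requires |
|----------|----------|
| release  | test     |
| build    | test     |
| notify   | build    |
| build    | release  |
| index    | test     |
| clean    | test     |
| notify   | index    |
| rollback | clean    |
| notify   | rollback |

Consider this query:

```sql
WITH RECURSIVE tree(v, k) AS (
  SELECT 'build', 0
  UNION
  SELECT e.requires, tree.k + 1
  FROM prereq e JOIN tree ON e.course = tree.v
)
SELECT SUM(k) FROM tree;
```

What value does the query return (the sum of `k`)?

Base: (build, k=0).
Iteration 1: edges from {build} -> (release, k=1), (test, k=1).
Iteration 2: edges from {release,test} -> (test, k=2).
Iteration 3: no outgoing edges from {test}; recursion stops.
SUM(k) = 0 + 1 + 1 + 2 = 4.

4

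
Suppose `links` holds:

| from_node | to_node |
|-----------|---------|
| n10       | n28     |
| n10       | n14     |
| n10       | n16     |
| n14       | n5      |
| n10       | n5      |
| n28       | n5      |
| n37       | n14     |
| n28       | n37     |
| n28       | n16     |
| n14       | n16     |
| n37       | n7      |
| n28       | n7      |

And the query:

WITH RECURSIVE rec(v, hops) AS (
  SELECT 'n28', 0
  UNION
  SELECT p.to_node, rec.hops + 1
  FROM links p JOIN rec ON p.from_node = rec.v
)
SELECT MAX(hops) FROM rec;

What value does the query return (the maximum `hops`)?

3

Base: (n28, hops=0).
Iteration 1: edges from {n28} -> (n16, hops=1), (n37, hops=1), (n5, hops=1), (n7, hops=1).
Iteration 2: edges from {n16,n37,n5,n7} -> (n14, hops=2), (n7, hops=2).
Iteration 3: edges from {n14,n7} -> (n16, hops=3), (n5, hops=3).
Iteration 4: no outgoing edges from {n16,n5}; recursion stops.
hops values: 0, 1, 1, 1, 1, 2, 2, 3, 3; the maximum is 3.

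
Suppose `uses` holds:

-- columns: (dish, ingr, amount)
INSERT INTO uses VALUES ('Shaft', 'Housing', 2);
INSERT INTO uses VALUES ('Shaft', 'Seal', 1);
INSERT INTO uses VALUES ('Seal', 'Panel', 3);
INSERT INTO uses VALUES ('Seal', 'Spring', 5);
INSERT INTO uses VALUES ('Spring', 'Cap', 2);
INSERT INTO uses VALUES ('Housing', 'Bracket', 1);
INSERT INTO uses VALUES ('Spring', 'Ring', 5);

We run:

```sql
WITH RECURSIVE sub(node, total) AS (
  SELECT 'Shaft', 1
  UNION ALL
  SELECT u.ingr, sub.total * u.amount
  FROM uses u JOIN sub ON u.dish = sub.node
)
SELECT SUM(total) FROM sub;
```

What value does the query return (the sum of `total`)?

Base: (Shaft, total=1).
Iteration 1: components of {Shaft} -> Housing = 1*2 = 2, Seal = 1*1 = 1.
Iteration 2: components of {Housing,Seal} -> Bracket = 2*1 = 2, Panel = 1*3 = 3, Spring = 1*5 = 5.
Iteration 3: components of {Bracket,Panel,Spring} -> Cap = 5*2 = 10, Ring = 5*5 = 25.
Iteration 4: no further components; recursion stops.
SUM(total) = 1 + 2 + 1 + 2 + 3 + 5 + 10 + 25 = 49.

49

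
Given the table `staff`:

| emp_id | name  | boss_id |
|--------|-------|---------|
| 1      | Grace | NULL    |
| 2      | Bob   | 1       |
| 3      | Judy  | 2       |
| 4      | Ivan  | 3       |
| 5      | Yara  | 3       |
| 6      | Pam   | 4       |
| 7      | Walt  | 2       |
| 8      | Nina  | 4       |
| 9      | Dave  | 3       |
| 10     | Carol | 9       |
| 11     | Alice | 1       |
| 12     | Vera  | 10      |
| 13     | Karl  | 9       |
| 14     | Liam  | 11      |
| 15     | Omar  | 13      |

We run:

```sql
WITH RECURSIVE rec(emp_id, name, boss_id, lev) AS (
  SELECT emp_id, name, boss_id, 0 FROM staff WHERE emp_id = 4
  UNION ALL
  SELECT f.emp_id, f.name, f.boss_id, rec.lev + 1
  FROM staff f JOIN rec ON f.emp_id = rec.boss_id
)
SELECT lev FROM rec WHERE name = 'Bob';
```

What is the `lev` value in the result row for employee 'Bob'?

Base: emp_id=4 (Ivan), boss_id=3, lev 0.
Iteration 1: join on emp_id=3 -> Judy (id 3, boss_id=2, lev 1).
Iteration 2: join on emp_id=2 -> Bob (id 2, boss_id=1, lev 2).
Iteration 3: join on emp_id=1 -> Grace (id 1, boss_id=NULL, lev 3).
Iteration 4: boss_id is NULL; no match; recursion stops.

2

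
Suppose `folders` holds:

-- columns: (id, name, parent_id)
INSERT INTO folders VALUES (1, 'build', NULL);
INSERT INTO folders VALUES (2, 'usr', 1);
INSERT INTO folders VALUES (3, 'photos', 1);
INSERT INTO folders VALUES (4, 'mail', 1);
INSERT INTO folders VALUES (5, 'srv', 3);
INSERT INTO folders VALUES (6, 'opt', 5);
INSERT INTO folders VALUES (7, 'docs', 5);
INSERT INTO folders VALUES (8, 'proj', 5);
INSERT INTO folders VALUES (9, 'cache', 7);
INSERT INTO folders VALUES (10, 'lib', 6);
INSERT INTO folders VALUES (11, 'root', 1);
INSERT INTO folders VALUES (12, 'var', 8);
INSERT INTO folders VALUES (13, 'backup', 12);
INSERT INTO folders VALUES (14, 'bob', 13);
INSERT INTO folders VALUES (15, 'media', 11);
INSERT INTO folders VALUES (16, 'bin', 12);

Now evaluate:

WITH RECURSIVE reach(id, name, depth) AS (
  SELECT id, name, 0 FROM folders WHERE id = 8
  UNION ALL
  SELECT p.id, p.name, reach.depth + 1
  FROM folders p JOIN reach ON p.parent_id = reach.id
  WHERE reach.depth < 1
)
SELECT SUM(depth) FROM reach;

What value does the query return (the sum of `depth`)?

1

Base: id=8 (proj) at depth 0.
Iteration 1: rows with parent_id in {8} -> var (id 12, depth 1).
Iteration 2: depth < 1 fails for all current rows; recursion stops.
SUM(depth) = 0 + 1 = 1.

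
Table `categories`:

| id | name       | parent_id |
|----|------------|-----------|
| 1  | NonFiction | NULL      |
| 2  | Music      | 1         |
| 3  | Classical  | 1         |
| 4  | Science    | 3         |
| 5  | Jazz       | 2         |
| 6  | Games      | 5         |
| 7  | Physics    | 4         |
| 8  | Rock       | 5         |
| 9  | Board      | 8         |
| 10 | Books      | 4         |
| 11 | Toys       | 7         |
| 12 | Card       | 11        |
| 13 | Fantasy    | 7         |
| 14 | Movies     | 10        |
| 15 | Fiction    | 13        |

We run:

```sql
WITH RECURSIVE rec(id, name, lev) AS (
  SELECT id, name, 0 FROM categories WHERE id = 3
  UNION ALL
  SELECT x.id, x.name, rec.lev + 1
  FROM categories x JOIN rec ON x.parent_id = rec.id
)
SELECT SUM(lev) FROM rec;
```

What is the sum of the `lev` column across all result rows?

22

Base: id=3 (Classical) at lev 0.
Iteration 1: rows with parent_id in {3} -> Science (id 4, lev 1).
Iteration 2: rows with parent_id in {4} -> Physics (id 7, lev 2), Books (id 10, lev 2).
Iteration 3: rows with parent_id in {7,10} -> Toys (id 11, lev 3), Fantasy (id 13, lev 3), Movies (id 14, lev 3).
Iteration 4: rows with parent_id in {11,13,14} -> Card (id 12, lev 4), Fiction (id 15, lev 4).
Iteration 5: no rows with parent_id in {12,15}; recursion stops.
SUM(lev) = 0 + 1 + 2 + 2 + 3 + 3 + 3 + 4 + 4 = 22.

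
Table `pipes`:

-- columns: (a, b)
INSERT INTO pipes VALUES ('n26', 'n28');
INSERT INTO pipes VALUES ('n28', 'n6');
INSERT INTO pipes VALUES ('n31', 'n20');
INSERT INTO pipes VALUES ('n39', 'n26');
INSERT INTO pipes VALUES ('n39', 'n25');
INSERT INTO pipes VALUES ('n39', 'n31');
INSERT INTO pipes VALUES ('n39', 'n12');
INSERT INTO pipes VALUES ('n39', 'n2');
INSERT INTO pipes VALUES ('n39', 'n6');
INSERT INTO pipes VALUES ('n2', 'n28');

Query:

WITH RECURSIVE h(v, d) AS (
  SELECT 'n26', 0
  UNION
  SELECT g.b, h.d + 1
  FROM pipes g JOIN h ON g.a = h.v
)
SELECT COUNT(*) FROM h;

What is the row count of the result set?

3

Base: (n26, d=0).
Iteration 1: edges from {n26} -> (n28, d=1).
Iteration 2: edges from {n28} -> (n6, d=2).
Iteration 3: no outgoing edges from {n6}; recursion stops.
Total rows emitted: 3.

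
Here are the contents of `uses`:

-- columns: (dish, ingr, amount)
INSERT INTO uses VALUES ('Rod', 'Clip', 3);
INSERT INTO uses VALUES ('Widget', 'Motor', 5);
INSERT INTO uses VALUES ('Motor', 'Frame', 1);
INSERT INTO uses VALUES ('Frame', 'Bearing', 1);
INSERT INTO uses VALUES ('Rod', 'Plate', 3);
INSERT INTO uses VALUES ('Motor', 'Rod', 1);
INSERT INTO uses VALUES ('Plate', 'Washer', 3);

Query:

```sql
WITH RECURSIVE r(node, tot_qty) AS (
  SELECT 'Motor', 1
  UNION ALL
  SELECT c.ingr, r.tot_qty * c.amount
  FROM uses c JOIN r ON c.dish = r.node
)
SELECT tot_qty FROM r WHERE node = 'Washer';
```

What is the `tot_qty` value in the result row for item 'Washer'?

Base: (Motor, tot_qty=1).
Iteration 1: components of {Motor} -> Frame = 1*1 = 1, Rod = 1*1 = 1.
Iteration 2: components of {Frame,Rod} -> Bearing = 1*1 = 1, Clip = 1*3 = 3, Plate = 1*3 = 3.
Iteration 3: components of {Bearing,Clip,Plate} -> Washer = 3*3 = 9.
Iteration 4: no further components; recursion stops.

9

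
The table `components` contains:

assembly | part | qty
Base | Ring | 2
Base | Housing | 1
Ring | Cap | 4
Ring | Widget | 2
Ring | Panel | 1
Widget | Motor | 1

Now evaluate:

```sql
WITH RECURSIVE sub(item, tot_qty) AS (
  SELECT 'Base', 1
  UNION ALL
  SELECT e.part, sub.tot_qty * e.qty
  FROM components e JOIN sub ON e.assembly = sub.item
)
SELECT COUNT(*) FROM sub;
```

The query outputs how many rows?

Base: (Base, tot_qty=1).
Iteration 1: components of {Base} -> Housing = 1*1 = 1, Ring = 1*2 = 2.
Iteration 2: components of {Housing,Ring} -> Cap = 2*4 = 8, Panel = 2*1 = 2, Widget = 2*2 = 4.
Iteration 3: components of {Cap,Panel,Widget} -> Motor = 4*1 = 4.
Iteration 4: no further components; recursion stops.
Total rows emitted: 7.

7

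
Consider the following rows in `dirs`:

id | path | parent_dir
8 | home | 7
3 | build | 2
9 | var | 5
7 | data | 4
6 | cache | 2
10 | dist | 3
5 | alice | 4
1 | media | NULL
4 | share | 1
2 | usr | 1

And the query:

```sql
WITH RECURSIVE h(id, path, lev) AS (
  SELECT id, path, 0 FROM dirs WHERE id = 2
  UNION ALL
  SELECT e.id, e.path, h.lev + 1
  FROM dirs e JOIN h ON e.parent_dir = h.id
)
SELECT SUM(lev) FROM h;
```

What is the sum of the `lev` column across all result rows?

Base: id=2 (usr) at lev 0.
Iteration 1: rows with parent_dir in {2} -> build (id 3, lev 1), cache (id 6, lev 1).
Iteration 2: rows with parent_dir in {3,6} -> dist (id 10, lev 2).
Iteration 3: no rows with parent_dir in {10}; recursion stops.
SUM(lev) = 0 + 1 + 1 + 2 = 4.

4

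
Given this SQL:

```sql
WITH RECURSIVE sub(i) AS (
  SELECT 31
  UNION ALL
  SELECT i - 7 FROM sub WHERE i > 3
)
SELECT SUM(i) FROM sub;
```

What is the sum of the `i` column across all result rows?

85

Base: i=31.
Iteration 1: 31 > 3 holds -> i = 31 - 7 = 24.
Iteration 2: 24 > 3 holds -> i = 24 - 7 = 17.
Iteration 3: 17 > 3 holds -> i = 17 - 7 = 10.
Iteration 4: 10 > 3 holds -> i = 10 - 7 = 3.
Iteration 5: 3 > 3 fails; recursion stops.
SUM(i) = 31 + 24 + 17 + 10 + 3 = 85.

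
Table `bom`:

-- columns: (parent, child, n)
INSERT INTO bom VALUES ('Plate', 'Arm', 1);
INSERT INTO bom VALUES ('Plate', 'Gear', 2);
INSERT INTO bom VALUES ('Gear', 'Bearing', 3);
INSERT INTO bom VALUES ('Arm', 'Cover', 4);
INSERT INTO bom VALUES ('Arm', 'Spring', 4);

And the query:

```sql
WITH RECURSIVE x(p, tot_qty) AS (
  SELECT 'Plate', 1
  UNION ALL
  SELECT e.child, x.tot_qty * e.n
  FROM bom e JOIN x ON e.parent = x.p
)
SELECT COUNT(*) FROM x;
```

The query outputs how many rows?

Base: (Plate, tot_qty=1).
Iteration 1: components of {Plate} -> Arm = 1*1 = 1, Gear = 1*2 = 2.
Iteration 2: components of {Arm,Gear} -> Bearing = 2*3 = 6, Cover = 1*4 = 4, Spring = 1*4 = 4.
Iteration 3: no further components; recursion stops.
Total rows emitted: 6.

6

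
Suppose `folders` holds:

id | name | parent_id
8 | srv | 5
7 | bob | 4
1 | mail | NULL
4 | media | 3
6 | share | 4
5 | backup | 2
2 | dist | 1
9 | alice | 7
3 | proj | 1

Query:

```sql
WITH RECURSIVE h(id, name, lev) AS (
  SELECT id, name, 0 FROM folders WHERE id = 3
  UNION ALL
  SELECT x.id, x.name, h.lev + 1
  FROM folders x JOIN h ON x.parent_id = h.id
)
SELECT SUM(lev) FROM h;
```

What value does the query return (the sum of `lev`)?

Base: id=3 (proj) at lev 0.
Iteration 1: rows with parent_id in {3} -> media (id 4, lev 1).
Iteration 2: rows with parent_id in {4} -> share (id 6, lev 2), bob (id 7, lev 2).
Iteration 3: rows with parent_id in {6,7} -> alice (id 9, lev 3).
Iteration 4: no rows with parent_id in {9}; recursion stops.
SUM(lev) = 0 + 1 + 2 + 2 + 3 = 8.

8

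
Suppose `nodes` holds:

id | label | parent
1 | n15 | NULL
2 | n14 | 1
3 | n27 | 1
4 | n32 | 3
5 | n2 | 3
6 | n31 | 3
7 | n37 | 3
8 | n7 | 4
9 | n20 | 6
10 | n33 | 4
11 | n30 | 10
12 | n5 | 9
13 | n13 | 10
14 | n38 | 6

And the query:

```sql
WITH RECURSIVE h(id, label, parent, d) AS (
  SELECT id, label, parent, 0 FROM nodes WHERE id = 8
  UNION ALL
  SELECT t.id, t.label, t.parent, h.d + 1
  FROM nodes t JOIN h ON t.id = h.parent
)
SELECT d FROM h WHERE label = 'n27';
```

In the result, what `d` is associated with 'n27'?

2

Base: id=8 (n7), parent=4, d 0.
Iteration 1: join on id=4 -> n32 (id 4, parent=3, d 1).
Iteration 2: join on id=3 -> n27 (id 3, parent=1, d 2).
Iteration 3: join on id=1 -> n15 (id 1, parent=NULL, d 3).
Iteration 4: parent is NULL; no match; recursion stops.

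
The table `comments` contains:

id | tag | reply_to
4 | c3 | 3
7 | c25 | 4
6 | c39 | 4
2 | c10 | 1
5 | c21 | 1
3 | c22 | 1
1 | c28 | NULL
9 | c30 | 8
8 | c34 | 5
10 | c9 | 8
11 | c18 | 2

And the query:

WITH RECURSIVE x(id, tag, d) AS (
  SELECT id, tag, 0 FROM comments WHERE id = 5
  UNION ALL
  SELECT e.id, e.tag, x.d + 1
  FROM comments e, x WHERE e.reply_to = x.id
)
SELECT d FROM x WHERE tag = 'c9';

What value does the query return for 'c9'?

Base: id=5 (c21) at d 0.
Iteration 1: rows with reply_to in {5} -> c34 (id 8, d 1).
Iteration 2: rows with reply_to in {8} -> c30 (id 9, d 2), c9 (id 10, d 2).
Iteration 3: no rows with reply_to in {9,10}; recursion stops.

2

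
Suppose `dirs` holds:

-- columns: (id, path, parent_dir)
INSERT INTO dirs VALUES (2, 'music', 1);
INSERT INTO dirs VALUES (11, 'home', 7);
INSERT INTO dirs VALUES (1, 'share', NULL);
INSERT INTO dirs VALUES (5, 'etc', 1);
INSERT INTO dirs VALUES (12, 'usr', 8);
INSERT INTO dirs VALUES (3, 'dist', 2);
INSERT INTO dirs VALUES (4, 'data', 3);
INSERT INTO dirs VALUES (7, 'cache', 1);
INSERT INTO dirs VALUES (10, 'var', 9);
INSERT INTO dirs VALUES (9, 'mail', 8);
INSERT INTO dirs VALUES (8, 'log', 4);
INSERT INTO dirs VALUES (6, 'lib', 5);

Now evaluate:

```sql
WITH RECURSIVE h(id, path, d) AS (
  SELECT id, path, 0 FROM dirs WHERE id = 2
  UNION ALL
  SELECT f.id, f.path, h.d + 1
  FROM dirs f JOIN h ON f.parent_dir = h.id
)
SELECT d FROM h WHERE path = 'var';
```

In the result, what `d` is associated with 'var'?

Base: id=2 (music) at d 0.
Iteration 1: rows with parent_dir in {2} -> dist (id 3, d 1).
Iteration 2: rows with parent_dir in {3} -> data (id 4, d 2).
Iteration 3: rows with parent_dir in {4} -> log (id 8, d 3).
Iteration 4: rows with parent_dir in {8} -> mail (id 9, d 4), usr (id 12, d 4).
Iteration 5: rows with parent_dir in {9,12} -> var (id 10, d 5).
Iteration 6: no rows with parent_dir in {10}; recursion stops.

5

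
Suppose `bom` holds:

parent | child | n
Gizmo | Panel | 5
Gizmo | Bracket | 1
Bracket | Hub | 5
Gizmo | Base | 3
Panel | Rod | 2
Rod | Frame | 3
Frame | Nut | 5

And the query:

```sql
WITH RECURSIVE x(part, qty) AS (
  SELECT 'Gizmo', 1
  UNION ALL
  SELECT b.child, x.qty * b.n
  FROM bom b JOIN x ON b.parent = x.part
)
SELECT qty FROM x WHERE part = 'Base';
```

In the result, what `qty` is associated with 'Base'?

Base: (Gizmo, qty=1).
Iteration 1: components of {Gizmo} -> Base = 1*3 = 3, Bracket = 1*1 = 1, Panel = 1*5 = 5.
Iteration 2: components of {Base,Bracket,Panel} -> Hub = 1*5 = 5, Rod = 5*2 = 10.
Iteration 3: components of {Hub,Rod} -> Frame = 10*3 = 30.
Iteration 4: components of {Frame} -> Nut = 30*5 = 150.
Iteration 5: no further components; recursion stops.

3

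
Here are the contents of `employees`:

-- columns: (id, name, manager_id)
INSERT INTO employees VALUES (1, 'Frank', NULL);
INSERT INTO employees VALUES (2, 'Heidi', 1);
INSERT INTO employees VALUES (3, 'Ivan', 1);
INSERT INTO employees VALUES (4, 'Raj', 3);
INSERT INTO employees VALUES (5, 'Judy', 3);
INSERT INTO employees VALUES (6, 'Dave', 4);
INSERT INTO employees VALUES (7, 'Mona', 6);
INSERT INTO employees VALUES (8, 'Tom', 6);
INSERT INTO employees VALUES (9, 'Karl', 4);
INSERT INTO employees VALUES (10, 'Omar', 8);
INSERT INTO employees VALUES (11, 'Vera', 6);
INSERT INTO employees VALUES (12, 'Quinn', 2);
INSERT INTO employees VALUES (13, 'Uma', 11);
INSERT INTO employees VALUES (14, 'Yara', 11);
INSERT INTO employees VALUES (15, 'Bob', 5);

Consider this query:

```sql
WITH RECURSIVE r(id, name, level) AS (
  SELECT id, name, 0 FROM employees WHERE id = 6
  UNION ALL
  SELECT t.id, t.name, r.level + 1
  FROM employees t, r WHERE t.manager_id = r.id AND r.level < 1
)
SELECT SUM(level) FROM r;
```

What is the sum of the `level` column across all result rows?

3

Base: id=6 (Dave) at level 0.
Iteration 1: rows with manager_id in {6} -> Mona (id 7, level 1), Tom (id 8, level 1), Vera (id 11, level 1).
Iteration 2: level < 1 fails for all current rows; recursion stops.
SUM(level) = 0 + 1 + 1 + 1 = 3.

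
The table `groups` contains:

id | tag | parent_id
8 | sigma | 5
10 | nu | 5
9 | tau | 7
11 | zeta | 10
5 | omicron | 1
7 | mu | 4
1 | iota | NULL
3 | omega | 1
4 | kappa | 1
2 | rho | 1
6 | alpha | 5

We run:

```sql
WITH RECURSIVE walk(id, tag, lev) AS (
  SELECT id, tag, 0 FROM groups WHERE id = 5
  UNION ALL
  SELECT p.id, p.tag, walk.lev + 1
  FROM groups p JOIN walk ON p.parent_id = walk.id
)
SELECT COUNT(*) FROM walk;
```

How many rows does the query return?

Base: id=5 (omicron) at lev 0.
Iteration 1: rows with parent_id in {5} -> alpha (id 6, lev 1), sigma (id 8, lev 1), nu (id 10, lev 1).
Iteration 2: rows with parent_id in {6,8,10} -> zeta (id 11, lev 2).
Iteration 3: no rows with parent_id in {11}; recursion stops.
Total rows emitted: 5.

5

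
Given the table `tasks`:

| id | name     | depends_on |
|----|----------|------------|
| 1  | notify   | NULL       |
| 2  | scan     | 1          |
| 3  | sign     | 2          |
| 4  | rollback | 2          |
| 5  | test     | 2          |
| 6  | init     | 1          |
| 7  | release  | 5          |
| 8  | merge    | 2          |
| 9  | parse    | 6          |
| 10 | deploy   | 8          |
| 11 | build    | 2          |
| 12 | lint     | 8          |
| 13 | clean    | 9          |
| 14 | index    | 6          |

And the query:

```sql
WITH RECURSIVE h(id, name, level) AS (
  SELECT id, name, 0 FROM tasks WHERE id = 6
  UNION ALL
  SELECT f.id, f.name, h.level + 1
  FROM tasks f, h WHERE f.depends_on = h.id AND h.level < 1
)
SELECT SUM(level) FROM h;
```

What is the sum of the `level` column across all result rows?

2

Base: id=6 (init) at level 0.
Iteration 1: rows with depends_on in {6} -> parse (id 9, level 1), index (id 14, level 1).
Iteration 2: level < 1 fails for all current rows; recursion stops.
SUM(level) = 0 + 1 + 1 = 2.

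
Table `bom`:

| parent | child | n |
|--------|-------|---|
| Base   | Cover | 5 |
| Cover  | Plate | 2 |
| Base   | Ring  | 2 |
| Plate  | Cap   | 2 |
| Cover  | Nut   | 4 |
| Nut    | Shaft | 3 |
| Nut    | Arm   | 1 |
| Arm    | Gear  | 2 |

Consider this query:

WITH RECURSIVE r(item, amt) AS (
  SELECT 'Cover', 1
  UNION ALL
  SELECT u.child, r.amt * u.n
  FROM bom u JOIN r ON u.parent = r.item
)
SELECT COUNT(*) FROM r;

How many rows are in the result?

7

Base: (Cover, amt=1).
Iteration 1: components of {Cover} -> Nut = 1*4 = 4, Plate = 1*2 = 2.
Iteration 2: components of {Nut,Plate} -> Arm = 4*1 = 4, Cap = 2*2 = 4, Shaft = 4*3 = 12.
Iteration 3: components of {Arm,Cap,Shaft} -> Gear = 4*2 = 8.
Iteration 4: no further components; recursion stops.
Total rows emitted: 7.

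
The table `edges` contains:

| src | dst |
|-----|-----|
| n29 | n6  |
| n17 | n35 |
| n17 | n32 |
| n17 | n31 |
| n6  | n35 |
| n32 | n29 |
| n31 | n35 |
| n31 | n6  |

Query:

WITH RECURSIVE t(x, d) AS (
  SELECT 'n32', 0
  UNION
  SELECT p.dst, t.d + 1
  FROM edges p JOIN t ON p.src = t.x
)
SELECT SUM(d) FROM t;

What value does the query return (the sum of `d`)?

6

Base: (n32, d=0).
Iteration 1: edges from {n32} -> (n29, d=1).
Iteration 2: edges from {n29} -> (n6, d=2).
Iteration 3: edges from {n6} -> (n35, d=3).
Iteration 4: no outgoing edges from {n35}; recursion stops.
SUM(d) = 0 + 1 + 2 + 3 = 6.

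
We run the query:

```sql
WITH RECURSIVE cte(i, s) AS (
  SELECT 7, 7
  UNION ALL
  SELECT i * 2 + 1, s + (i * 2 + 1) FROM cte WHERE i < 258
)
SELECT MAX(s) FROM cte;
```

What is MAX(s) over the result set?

1009

Base: i=7, s=7.
Iteration 1: 7 < 258 holds -> i = 7 * 2 + 1 = 15, s = 7 + 15 = 22.
Iteration 2: 15 < 258 holds -> i = 15 * 2 + 1 = 31, s = 22 + 31 = 53.
Iteration 3: 31 < 258 holds -> i = 31 * 2 + 1 = 63, s = 53 + 63 = 116.
Iteration 4: 63 < 258 holds -> i = 63 * 2 + 1 = 127, s = 116 + 127 = 243.
Iteration 5: 127 < 258 holds -> i = 127 * 2 + 1 = 255, s = 243 + 255 = 498.
Iteration 6: 255 < 258 holds -> i = 255 * 2 + 1 = 511, s = 498 + 511 = 1009.
Iteration 7: 511 < 258 fails; recursion stops.
s values: 7, 22, 53, 116, 243, 498, 1009; the maximum is 1009.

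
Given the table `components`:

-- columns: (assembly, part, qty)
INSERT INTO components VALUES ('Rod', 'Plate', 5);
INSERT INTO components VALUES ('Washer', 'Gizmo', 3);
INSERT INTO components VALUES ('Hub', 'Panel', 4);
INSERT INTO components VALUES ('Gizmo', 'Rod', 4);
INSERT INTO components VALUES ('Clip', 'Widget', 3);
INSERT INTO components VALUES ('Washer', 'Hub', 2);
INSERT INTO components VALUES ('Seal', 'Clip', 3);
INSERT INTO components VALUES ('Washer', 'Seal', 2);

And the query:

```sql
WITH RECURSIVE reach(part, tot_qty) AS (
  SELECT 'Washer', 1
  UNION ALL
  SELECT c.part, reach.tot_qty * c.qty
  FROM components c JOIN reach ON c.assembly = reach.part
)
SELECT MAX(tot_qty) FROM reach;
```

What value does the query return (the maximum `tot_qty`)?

60

Base: (Washer, tot_qty=1).
Iteration 1: components of {Washer} -> Gizmo = 1*3 = 3, Hub = 1*2 = 2, Seal = 1*2 = 2.
Iteration 2: components of {Gizmo,Hub,Seal} -> Clip = 2*3 = 6, Panel = 2*4 = 8, Rod = 3*4 = 12.
Iteration 3: components of {Clip,Panel,Rod} -> Plate = 12*5 = 60, Widget = 6*3 = 18.
Iteration 4: no further components; recursion stops.
tot_qty values: 1, 3, 2, 2, 12, 6, 8, 60, 18; the maximum is 60.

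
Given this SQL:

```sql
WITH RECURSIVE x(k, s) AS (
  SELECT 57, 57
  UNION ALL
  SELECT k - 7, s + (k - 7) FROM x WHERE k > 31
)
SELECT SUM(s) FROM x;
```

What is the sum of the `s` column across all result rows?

715

Base: k=57, s=57.
Iteration 1: 57 > 31 holds -> k = 57 - 7 = 50, s = 57 + 50 = 107.
Iteration 2: 50 > 31 holds -> k = 50 - 7 = 43, s = 107 + 43 = 150.
Iteration 3: 43 > 31 holds -> k = 43 - 7 = 36, s = 150 + 36 = 186.
Iteration 4: 36 > 31 holds -> k = 36 - 7 = 29, s = 186 + 29 = 215.
Iteration 5: 29 > 31 fails; recursion stops.
SUM(s) = 57 + 107 + 150 + 186 + 215 = 715.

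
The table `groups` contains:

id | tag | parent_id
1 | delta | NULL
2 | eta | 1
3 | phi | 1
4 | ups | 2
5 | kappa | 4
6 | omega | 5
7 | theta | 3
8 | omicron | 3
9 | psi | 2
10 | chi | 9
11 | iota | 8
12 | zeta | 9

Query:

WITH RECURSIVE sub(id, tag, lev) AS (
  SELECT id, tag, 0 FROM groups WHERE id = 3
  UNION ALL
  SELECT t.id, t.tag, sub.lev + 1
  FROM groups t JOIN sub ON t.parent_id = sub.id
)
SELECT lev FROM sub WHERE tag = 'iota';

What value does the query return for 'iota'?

2

Base: id=3 (phi) at lev 0.
Iteration 1: rows with parent_id in {3} -> theta (id 7, lev 1), omicron (id 8, lev 1).
Iteration 2: rows with parent_id in {7,8} -> iota (id 11, lev 2).
Iteration 3: no rows with parent_id in {11}; recursion stops.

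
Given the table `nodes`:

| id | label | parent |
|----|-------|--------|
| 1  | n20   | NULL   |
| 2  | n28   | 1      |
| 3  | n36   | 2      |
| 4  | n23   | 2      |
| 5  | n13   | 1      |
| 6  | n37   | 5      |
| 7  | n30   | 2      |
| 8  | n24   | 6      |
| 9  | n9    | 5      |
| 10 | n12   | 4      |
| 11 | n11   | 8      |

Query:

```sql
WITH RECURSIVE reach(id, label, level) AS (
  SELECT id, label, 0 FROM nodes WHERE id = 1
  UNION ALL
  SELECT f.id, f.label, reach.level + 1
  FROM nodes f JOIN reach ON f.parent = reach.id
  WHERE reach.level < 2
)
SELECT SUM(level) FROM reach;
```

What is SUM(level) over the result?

12

Base: id=1 (n20) at level 0.
Iteration 1: rows with parent in {1} -> n28 (id 2, level 1), n13 (id 5, level 1).
Iteration 2: rows with parent in {2,5} -> n36 (id 3, level 2), n23 (id 4, level 2), n37 (id 6, level 2), n30 (id 7, level 2), n9 (id 9, level 2).
Iteration 3: level < 2 fails for all current rows; recursion stops.
SUM(level) = 0 + 1 + 1 + 2 + 2 + 2 + 2 + 2 = 12.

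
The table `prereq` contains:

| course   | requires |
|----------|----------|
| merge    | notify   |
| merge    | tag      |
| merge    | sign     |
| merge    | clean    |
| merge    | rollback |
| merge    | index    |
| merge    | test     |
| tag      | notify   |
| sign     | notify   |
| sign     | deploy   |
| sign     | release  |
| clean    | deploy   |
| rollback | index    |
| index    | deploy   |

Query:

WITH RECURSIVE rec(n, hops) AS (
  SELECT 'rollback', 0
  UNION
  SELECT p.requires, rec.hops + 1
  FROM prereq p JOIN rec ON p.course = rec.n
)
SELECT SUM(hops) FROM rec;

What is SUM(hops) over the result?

3

Base: (rollback, hops=0).
Iteration 1: edges from {rollback} -> (index, hops=1).
Iteration 2: edges from {index} -> (deploy, hops=2).
Iteration 3: no outgoing edges from {deploy}; recursion stops.
SUM(hops) = 0 + 1 + 2 = 3.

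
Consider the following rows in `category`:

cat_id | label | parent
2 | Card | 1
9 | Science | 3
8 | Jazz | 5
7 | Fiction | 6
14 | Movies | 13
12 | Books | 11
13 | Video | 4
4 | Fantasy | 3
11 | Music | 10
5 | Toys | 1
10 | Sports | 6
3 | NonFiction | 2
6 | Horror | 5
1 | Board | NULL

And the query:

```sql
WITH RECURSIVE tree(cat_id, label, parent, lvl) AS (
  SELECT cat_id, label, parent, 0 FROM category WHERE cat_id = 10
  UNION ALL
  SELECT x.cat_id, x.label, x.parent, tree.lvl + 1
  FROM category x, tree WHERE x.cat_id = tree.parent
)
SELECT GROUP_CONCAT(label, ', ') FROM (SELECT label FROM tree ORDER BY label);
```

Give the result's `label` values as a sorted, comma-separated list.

Base: cat_id=10 (Sports), parent=6, lvl 0.
Iteration 1: join on cat_id=6 -> Horror (id 6, parent=5, lvl 1).
Iteration 2: join on cat_id=5 -> Toys (id 5, parent=1, lvl 2).
Iteration 3: join on cat_id=1 -> Board (id 1, parent=NULL, lvl 3).
Iteration 4: parent is NULL; no match; recursion stops.

Board, Horror, Sports, Toys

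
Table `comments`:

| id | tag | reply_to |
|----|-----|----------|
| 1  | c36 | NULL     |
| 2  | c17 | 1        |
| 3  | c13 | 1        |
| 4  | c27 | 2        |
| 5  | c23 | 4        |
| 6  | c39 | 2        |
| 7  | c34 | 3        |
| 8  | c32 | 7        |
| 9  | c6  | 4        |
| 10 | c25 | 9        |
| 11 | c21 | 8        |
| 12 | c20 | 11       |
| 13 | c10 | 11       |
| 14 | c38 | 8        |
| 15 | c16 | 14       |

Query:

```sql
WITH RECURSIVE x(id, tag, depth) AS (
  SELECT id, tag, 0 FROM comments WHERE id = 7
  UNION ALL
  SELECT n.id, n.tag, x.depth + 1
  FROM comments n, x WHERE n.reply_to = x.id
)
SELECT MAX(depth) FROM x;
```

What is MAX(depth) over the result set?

3

Base: id=7 (c34) at depth 0.
Iteration 1: rows with reply_to in {7} -> c32 (id 8, depth 1).
Iteration 2: rows with reply_to in {8} -> c21 (id 11, depth 2), c38 (id 14, depth 2).
Iteration 3: rows with reply_to in {11,14} -> c20 (id 12, depth 3), c10 (id 13, depth 3), c16 (id 15, depth 3).
Iteration 4: no rows with reply_to in {12,13,15}; recursion stops.
depth values: 0, 1, 2, 2, 3, 3, 3; the maximum is 3.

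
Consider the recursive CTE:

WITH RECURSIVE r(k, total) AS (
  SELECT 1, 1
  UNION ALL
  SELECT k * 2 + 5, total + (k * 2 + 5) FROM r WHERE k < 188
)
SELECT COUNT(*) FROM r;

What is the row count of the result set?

7

Base: k=1, total=1.
Iteration 1: 1 < 188 holds -> k = 1 * 2 + 5 = 7, total = 1 + 7 = 8.
Iteration 2: 7 < 188 holds -> k = 7 * 2 + 5 = 19, total = 8 + 19 = 27.
Iteration 3: 19 < 188 holds -> k = 19 * 2 + 5 = 43, total = 27 + 43 = 70.
Iteration 4: 43 < 188 holds -> k = 43 * 2 + 5 = 91, total = 70 + 91 = 161.
Iteration 5: 91 < 188 holds -> k = 91 * 2 + 5 = 187, total = 161 + 187 = 348.
Iteration 6: 187 < 188 holds -> k = 187 * 2 + 5 = 379, total = 348 + 379 = 727.
Iteration 7: 379 < 188 fails; recursion stops.
Total rows emitted: 7.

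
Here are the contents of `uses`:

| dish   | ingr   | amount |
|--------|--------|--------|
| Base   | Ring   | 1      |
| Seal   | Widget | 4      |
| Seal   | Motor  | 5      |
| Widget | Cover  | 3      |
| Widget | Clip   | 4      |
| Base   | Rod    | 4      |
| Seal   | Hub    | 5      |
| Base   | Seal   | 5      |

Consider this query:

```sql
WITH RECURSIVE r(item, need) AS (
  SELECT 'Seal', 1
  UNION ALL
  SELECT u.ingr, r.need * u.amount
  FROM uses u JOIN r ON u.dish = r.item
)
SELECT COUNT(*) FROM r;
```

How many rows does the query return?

6

Base: (Seal, need=1).
Iteration 1: components of {Seal} -> Hub = 1*5 = 5, Motor = 1*5 = 5, Widget = 1*4 = 4.
Iteration 2: components of {Hub,Motor,Widget} -> Clip = 4*4 = 16, Cover = 4*3 = 12.
Iteration 3: no further components; recursion stops.
Total rows emitted: 6.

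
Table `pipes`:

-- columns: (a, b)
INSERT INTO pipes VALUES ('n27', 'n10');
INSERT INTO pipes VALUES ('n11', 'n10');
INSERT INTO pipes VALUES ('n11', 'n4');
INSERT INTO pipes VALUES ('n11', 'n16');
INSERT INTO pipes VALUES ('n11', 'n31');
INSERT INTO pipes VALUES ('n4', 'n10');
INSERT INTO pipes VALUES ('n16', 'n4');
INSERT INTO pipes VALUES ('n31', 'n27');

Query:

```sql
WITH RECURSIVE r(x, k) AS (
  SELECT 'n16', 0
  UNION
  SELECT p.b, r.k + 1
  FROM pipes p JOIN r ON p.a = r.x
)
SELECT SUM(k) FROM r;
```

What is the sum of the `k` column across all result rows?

Base: (n16, k=0).
Iteration 1: edges from {n16} -> (n4, k=1).
Iteration 2: edges from {n4} -> (n10, k=2).
Iteration 3: no outgoing edges from {n10}; recursion stops.
SUM(k) = 0 + 1 + 2 = 3.

3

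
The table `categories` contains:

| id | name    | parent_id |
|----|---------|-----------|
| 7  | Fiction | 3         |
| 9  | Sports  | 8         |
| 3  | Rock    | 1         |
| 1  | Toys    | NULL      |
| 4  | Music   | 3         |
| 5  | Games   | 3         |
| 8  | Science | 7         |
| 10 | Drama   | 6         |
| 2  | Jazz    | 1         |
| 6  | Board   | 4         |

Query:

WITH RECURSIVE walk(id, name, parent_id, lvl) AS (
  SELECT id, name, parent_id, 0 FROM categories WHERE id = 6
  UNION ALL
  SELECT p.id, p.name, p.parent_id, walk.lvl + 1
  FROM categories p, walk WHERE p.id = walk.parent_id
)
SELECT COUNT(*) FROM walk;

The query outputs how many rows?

4

Base: id=6 (Board), parent_id=4, lvl 0.
Iteration 1: join on id=4 -> Music (id 4, parent_id=3, lvl 1).
Iteration 2: join on id=3 -> Rock (id 3, parent_id=1, lvl 2).
Iteration 3: join on id=1 -> Toys (id 1, parent_id=NULL, lvl 3).
Iteration 4: parent_id is NULL; no match; recursion stops.
Total rows emitted: 4.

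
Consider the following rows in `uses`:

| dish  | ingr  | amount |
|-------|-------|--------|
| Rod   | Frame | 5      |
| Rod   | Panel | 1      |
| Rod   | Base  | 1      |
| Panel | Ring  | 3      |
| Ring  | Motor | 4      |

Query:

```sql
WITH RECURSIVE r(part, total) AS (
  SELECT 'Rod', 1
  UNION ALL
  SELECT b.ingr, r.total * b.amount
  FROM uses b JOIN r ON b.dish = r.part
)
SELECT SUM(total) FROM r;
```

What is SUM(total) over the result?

Base: (Rod, total=1).
Iteration 1: components of {Rod} -> Base = 1*1 = 1, Frame = 1*5 = 5, Panel = 1*1 = 1.
Iteration 2: components of {Base,Frame,Panel} -> Ring = 1*3 = 3.
Iteration 3: components of {Ring} -> Motor = 3*4 = 12.
Iteration 4: no further components; recursion stops.
SUM(total) = 1 + 5 + 1 + 1 + 3 + 12 = 23.

23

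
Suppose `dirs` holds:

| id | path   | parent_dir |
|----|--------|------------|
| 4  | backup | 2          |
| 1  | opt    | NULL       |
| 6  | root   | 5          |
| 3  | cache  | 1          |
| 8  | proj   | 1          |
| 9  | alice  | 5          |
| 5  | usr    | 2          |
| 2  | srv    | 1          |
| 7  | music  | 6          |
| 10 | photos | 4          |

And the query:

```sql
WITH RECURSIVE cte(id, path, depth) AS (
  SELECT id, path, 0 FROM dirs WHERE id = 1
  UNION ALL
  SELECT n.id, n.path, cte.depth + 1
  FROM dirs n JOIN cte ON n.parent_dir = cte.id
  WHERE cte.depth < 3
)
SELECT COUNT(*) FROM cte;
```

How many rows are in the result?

Base: id=1 (opt) at depth 0.
Iteration 1: rows with parent_dir in {1} -> srv (id 2, depth 1), cache (id 3, depth 1), proj (id 8, depth 1).
Iteration 2: rows with parent_dir in {2,3,8} -> backup (id 4, depth 2), usr (id 5, depth 2).
Iteration 3: rows with parent_dir in {4,5} -> root (id 6, depth 3), alice (id 9, depth 3), photos (id 10, depth 3).
Iteration 4: depth < 3 fails for all current rows; recursion stops.
Total rows emitted: 9.

9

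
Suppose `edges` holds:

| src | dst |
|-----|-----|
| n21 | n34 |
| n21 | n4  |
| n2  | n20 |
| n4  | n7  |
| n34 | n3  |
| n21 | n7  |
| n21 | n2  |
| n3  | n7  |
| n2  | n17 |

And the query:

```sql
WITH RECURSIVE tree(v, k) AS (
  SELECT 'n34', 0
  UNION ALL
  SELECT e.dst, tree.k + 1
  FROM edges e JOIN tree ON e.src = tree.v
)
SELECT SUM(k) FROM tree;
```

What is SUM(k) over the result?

3

Base: (n34, k=0).
Iteration 1: edges from {n34} -> (n3, k=1).
Iteration 2: edges from {n3} -> (n7, k=2).
Iteration 3: no outgoing edges from {n7}; recursion stops.
SUM(k) = 0 + 1 + 2 = 3.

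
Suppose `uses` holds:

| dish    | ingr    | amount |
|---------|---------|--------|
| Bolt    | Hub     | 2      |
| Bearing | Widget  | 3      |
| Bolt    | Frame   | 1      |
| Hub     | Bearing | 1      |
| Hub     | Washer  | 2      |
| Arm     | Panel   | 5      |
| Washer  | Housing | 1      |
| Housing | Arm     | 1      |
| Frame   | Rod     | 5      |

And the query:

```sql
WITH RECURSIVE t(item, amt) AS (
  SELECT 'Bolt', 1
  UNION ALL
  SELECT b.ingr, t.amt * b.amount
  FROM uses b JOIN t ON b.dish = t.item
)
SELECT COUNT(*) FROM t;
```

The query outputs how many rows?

10

Base: (Bolt, amt=1).
Iteration 1: components of {Bolt} -> Frame = 1*1 = 1, Hub = 1*2 = 2.
Iteration 2: components of {Frame,Hub} -> Bearing = 2*1 = 2, Rod = 1*5 = 5, Washer = 2*2 = 4.
Iteration 3: components of {Bearing,Rod,Washer} -> Housing = 4*1 = 4, Widget = 2*3 = 6.
Iteration 4: components of {Housing,Widget} -> Arm = 4*1 = 4.
Iteration 5: components of {Arm} -> Panel = 4*5 = 20.
Iteration 6: no further components; recursion stops.
Total rows emitted: 10.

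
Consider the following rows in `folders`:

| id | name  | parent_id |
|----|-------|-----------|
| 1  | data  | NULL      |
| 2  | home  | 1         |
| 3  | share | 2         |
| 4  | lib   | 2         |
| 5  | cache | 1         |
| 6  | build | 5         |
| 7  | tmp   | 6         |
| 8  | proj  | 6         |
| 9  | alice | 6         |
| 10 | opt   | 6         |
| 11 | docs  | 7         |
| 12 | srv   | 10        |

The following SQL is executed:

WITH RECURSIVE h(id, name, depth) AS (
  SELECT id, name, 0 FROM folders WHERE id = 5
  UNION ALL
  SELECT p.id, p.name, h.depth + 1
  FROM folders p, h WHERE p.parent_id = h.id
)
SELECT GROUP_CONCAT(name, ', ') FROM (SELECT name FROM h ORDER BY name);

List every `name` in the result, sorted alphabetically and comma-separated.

alice, build, cache, docs, opt, proj, srv, tmp

Base: id=5 (cache) at depth 0.
Iteration 1: rows with parent_id in {5} -> build (id 6, depth 1).
Iteration 2: rows with parent_id in {6} -> tmp (id 7, depth 2), proj (id 8, depth 2), alice (id 9, depth 2), opt (id 10, depth 2).
Iteration 3: rows with parent_id in {7,8,9,10} -> docs (id 11, depth 3), srv (id 12, depth 3).
Iteration 4: no rows with parent_id in {11,12}; recursion stops.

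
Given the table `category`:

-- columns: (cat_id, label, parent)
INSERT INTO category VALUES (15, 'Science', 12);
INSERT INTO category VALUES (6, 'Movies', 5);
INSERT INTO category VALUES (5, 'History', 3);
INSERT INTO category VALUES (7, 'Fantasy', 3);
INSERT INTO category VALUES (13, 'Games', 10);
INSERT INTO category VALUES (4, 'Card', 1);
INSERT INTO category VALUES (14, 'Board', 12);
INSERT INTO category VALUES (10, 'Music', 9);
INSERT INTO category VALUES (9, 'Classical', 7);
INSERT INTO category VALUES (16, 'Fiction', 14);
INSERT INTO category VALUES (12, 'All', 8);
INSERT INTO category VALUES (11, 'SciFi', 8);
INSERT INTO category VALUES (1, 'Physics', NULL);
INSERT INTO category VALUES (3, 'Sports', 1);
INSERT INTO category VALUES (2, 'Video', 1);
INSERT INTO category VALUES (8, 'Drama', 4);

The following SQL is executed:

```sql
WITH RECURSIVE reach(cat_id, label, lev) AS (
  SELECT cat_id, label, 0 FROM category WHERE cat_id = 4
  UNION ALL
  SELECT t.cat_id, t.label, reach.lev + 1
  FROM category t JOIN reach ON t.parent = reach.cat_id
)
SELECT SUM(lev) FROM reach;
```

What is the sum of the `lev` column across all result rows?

15

Base: cat_id=4 (Card) at lev 0.
Iteration 1: rows with parent in {4} -> Drama (id 8, lev 1).
Iteration 2: rows with parent in {8} -> SciFi (id 11, lev 2), All (id 12, lev 2).
Iteration 3: rows with parent in {11,12} -> Board (id 14, lev 3), Science (id 15, lev 3).
Iteration 4: rows with parent in {14,15} -> Fiction (id 16, lev 4).
Iteration 5: no rows with parent in {16}; recursion stops.
SUM(lev) = 0 + 1 + 2 + 2 + 3 + 3 + 4 = 15.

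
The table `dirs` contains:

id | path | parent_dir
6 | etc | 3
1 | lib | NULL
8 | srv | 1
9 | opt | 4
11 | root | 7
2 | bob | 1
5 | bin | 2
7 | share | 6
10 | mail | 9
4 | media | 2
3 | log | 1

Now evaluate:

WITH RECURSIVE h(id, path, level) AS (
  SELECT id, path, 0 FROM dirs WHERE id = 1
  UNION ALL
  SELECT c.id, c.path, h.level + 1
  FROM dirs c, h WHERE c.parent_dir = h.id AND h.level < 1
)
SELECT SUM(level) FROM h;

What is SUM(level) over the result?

3

Base: id=1 (lib) at level 0.
Iteration 1: rows with parent_dir in {1} -> bob (id 2, level 1), log (id 3, level 1), srv (id 8, level 1).
Iteration 2: level < 1 fails for all current rows; recursion stops.
SUM(level) = 0 + 1 + 1 + 1 = 3.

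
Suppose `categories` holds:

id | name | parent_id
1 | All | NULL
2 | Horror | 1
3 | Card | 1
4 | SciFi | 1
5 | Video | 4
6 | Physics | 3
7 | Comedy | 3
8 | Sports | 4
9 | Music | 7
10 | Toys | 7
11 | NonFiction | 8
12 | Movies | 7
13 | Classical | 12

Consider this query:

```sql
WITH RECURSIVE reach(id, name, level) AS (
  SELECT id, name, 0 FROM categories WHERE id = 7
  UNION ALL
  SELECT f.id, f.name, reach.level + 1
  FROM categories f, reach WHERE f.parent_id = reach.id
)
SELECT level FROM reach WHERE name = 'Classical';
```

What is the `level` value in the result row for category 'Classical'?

Base: id=7 (Comedy) at level 0.
Iteration 1: rows with parent_id in {7} -> Music (id 9, level 1), Toys (id 10, level 1), Movies (id 12, level 1).
Iteration 2: rows with parent_id in {9,10,12} -> Classical (id 13, level 2).
Iteration 3: no rows with parent_id in {13}; recursion stops.

2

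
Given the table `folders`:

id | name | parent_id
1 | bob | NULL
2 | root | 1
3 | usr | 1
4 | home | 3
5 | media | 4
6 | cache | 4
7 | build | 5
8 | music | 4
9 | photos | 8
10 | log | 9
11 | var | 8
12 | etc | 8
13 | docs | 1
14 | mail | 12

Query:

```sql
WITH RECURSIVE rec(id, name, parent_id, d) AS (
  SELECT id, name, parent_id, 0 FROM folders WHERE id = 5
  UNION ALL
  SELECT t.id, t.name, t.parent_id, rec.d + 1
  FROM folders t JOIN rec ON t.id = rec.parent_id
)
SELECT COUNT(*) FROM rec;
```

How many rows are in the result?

4

Base: id=5 (media), parent_id=4, d 0.
Iteration 1: join on id=4 -> home (id 4, parent_id=3, d 1).
Iteration 2: join on id=3 -> usr (id 3, parent_id=1, d 2).
Iteration 3: join on id=1 -> bob (id 1, parent_id=NULL, d 3).
Iteration 4: parent_id is NULL; no match; recursion stops.
Total rows emitted: 4.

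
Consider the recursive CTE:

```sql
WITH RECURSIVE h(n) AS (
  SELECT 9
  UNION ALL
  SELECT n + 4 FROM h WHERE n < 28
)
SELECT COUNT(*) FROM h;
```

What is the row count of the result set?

Base: n=9.
Iteration 1: 9 < 28 holds -> n = 9 + 4 = 13.
Iteration 2: 13 < 28 holds -> n = 13 + 4 = 17.
Iteration 3: 17 < 28 holds -> n = 17 + 4 = 21.
Iteration 4: 21 < 28 holds -> n = 21 + 4 = 25.
Iteration 5: 25 < 28 holds -> n = 25 + 4 = 29.
Iteration 6: 29 < 28 fails; recursion stops.
Total rows emitted: 6.

6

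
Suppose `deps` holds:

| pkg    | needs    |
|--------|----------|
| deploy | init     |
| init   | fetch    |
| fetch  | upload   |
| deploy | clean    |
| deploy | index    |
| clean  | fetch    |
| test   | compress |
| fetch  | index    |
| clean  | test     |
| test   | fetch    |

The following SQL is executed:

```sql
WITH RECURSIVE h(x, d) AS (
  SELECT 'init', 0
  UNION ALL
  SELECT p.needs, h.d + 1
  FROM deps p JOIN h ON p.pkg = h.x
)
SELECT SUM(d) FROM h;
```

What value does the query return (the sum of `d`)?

Base: (init, d=0).
Iteration 1: edges from {init} -> (fetch, d=1).
Iteration 2: edges from {fetch} -> (index, d=2), (upload, d=2).
Iteration 3: no outgoing edges from {index,upload}; recursion stops.
SUM(d) = 0 + 1 + 2 + 2 = 5.

5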